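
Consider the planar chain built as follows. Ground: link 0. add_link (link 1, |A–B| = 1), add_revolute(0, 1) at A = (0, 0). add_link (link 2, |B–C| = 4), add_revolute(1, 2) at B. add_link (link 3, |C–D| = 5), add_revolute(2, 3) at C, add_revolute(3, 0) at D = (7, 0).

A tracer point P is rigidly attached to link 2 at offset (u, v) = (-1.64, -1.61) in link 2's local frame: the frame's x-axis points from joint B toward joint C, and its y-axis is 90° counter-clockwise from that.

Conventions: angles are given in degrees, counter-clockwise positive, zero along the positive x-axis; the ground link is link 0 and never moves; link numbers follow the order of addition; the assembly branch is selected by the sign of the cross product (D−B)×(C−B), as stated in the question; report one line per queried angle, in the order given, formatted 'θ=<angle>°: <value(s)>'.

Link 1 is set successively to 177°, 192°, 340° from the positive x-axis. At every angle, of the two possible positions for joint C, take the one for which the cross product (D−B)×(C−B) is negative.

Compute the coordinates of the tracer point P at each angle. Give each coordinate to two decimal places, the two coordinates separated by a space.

A=(0,0), D=(7.00,0)
θ=177°: B = A + 1.00·(cos177°, sin177°) = (-0.9986, 0.0523)
θ=177°: |BD| = 7.9988
θ=177°: circle(B,4.00) ∩ circle(D,5.00): a=3.4368, h=2.0465
θ=177°:   candidates: C₊=(2.4515,2.0763) cross=16.370; C₋=(2.4247,-2.0166) cross=-16.370
θ=177°:   branch - wants cross < 0 → take C=(2.4247,-2.0166) (cross=-16.370)
θ=177°: ex = (C−B)/|BC| = (0.8558,-0.5172); ey = (0.5172,0.8558)
θ=177°: P = B + -1.64·ex + -1.61·ey = (-3.2350,-0.4773)
θ=192°: B = A + 1.00·(cos192°, sin192°) = (-0.9781, -0.2079)
θ=192°: |BD| = 7.9809
θ=192°: circle(B,4.00) ∩ circle(D,5.00): a=3.4266, h=2.0636
θ=192°:   candidates: C₊=(2.3935,1.9443) cross=16.470; C₋=(2.5010,-2.1816) cross=-16.470
θ=192°:   branch - wants cross < 0 → take C=(2.5010,-2.1816) (cross=-16.470)
θ=192°: ex = (C−B)/|BC| = (0.8698,-0.4934); ey = (0.4934,0.8698)
θ=192°: P = B + -1.64·ex + -1.61·ey = (-3.1990,-0.7991)
θ=340°: B = A + 1.00·(cos340°, sin340°) = (0.9397, -0.3420)
θ=340°: |BD| = 6.0700
θ=340°: circle(B,4.00) ∩ circle(D,5.00): a=2.2936, h=3.2771
θ=340°:   candidates: C₊=(3.0450,3.0591) cross=19.892; C₋=(3.4143,-3.4847) cross=-19.892
θ=340°:   branch - wants cross < 0 → take C=(3.4143,-3.4847) (cross=-19.892)
θ=340°: ex = (C−B)/|BC| = (0.6187,-0.7857); ey = (0.7857,0.6187)
θ=340°: P = B + -1.64·ex + -1.61·ey = (-1.3398,-0.0496)

θ=177°: -3.23 -0.48
θ=192°: -3.20 -0.80
θ=340°: -1.34 -0.05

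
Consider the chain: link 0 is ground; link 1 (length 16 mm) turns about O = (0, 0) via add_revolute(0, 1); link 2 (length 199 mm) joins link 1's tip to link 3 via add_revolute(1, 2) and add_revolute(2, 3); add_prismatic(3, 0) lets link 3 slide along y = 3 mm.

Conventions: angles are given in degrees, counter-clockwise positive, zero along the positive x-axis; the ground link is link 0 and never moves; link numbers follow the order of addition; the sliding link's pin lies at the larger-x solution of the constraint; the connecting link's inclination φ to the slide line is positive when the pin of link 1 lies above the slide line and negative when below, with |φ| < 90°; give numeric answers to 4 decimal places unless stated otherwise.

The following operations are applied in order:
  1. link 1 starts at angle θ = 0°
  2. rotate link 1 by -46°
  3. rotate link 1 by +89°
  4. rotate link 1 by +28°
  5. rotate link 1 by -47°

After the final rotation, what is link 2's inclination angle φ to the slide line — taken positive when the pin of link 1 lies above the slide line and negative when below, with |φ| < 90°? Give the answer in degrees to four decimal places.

geometry: r = 16 mm, L = 199 mm, e = 3 mm; θ starts at 0°
rotate link 1 by -46°: θ ← 0° -46° = -46°
rotate link 1 by +89°: θ ← -46° +89° = 43°
rotate link 1 by +28°: θ ← 43° +28° = 71°
rotate link 1 by -47°: θ ← 71° -47° = 24°
h = r sin θ − e = 6.507786 − 3 = 3.507786
sin φ = h / L = 3.507786 / 199 = 0.01762707
φ = arcsin(0.01762707) = 1.010009°

1.0100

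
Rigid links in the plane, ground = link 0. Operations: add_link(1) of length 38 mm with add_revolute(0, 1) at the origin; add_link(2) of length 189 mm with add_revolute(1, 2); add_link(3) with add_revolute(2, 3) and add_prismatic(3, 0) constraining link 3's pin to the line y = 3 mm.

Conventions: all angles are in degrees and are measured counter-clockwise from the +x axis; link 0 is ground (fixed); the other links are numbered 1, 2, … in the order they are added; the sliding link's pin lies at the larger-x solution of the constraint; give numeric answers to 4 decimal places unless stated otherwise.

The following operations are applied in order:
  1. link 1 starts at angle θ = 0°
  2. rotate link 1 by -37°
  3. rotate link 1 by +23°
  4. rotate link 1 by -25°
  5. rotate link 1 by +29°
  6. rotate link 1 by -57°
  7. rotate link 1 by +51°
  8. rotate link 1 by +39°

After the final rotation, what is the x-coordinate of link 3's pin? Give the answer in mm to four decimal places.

geometry: r = 38 mm, L = 189 mm, e = 3 mm; θ starts at 0°
rotate link 1 by -37°: θ ← 0° -37° = -37°
rotate link 1 by +23°: θ ← -37° +23° = -14°
rotate link 1 by -25°: θ ← -14° -25° = -39°
rotate link 1 by +29°: θ ← -39° +29° = -10°
rotate link 1 by -57°: θ ← -10° -57° = -67°
rotate link 1 by +51°: θ ← -67° +51° = -16°
rotate link 1 by +39°: θ ← -16° +39° = 23°
crank pin P = (r cos θ, r sin θ) = (34.979184, 14.847783)
h = r sin θ − e = 14.847783 − 3 = 11.847783
x = r cos θ + √(L² − h²) = 34.979184 + 188.628285 = 223.607470

223.6075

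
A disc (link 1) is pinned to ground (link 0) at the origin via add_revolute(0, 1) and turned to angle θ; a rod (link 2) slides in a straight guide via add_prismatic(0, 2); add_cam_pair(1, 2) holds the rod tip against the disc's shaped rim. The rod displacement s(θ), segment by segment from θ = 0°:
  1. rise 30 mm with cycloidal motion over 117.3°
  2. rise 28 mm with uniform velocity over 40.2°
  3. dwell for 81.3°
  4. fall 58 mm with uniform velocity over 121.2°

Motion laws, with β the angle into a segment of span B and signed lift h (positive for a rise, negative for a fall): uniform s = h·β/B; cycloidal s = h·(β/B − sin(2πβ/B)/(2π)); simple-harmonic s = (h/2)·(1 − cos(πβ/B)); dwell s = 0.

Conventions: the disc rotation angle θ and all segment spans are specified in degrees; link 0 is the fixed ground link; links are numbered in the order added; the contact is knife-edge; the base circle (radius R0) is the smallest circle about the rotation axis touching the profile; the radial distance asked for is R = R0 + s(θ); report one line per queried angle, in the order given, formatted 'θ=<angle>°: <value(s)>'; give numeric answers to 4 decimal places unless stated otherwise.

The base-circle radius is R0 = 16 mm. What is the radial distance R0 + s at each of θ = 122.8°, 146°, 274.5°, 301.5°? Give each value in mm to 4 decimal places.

segment 1 (0° to 117.3°, cycloidal, h = 30) is passed completely: s = 0.0000 + (30) = 30.0000
θ = 122.8° falls in segment 2 (117.3° to 157.5°, uniform, h = 28): β = 122.8 − 117.3 = 5.5°, B = 40.2°; Δs = 28·5.5/40.2 = 3.8308; s = 30.0000 + 3.8308 = 33.8308
θ = 146° falls in segment 2 (117.3° to 157.5°, uniform, h = 28): β = 146 − 117.3 = 28.7°, B = 40.2°; Δs = 28·28.7/40.2 = 19.9900; s = 30.0000 + 19.9900 = 49.9900
segment 2 (117.3° to 157.5°, uniform, h = 28) is passed completely: s = 30.0000 + (28) = 58.0000
segment 3 (157.5° to 238.8°, dwell): s unchanged at 58.0000
θ = 274.5° falls in segment 4 (238.8° to 360°, uniform, h = -58): β = 274.5 − 238.8 = 35.7°, B = 121.2°; Δs = -58·35.7/121.2 = -17.0842; s = 58.0000 − 17.0842 = 40.9158
θ = 301.5° falls in segment 4 (238.8° to 360°, uniform, h = -58): β = 301.5 − 238.8 = 62.7°, B = 121.2°; Δs = -58·62.7/121.2 = -30.0050; s = 58.0000 − 30.0050 = 27.9950
θ=122.8°: R = R0 + s = 16 + 33.8308 = 49.8308
θ=146°: R = R0 + s = 16 + 49.9900 = 65.9900
θ=274.5°: R = R0 + s = 16 + 40.9158 = 56.9158
θ=301.5°: R = R0 + s = 16 + 27.9950 = 43.9950

θ=122.8°: 49.8308
θ=146°: 65.9900
θ=274.5°: 56.9158
θ=301.5°: 43.9950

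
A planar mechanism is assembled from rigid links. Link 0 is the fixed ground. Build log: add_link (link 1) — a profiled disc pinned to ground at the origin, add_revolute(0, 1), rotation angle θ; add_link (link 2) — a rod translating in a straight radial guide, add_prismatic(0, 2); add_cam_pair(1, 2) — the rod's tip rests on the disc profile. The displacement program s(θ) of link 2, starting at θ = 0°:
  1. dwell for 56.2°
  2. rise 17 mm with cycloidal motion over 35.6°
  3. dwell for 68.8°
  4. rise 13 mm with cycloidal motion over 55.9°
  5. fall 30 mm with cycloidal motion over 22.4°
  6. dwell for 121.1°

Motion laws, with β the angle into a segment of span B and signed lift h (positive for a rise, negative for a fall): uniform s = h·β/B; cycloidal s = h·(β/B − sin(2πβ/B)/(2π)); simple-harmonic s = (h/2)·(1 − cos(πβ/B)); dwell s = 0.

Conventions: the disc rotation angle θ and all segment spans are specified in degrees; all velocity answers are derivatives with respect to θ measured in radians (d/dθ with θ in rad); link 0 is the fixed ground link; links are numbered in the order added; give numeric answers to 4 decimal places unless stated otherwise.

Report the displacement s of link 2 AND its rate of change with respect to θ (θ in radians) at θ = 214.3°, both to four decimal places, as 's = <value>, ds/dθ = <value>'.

seg 1 [0°–56.2°] dwell: s stays 0.0000
seg 2 [56.2°–91.8°] cycloidal, h=17: full span → s += 17 → s = 17.0000
seg 3 [91.8°–160.6°] dwell: s stays 17.0000
seg 4 [160.6°–216.5°] cycloidal, h=13: θ=214.3° here. β=53.7, B=55.9. 13·(0.9606 − sin(2π·0.9606)/(2π)) = 12.9948 → s = 29.9948
velocity in seg [160.6°–216.5°] (cycloidal), θ in radians: β = 53.7° = 0.9372 rad, B = 55.9° = 0.9756 rad; ds/dθ = (h/B)(1 − cos(2πβ/B)) = (13/0.9756)(1 − cos(2π·0.9606)) = 0.405314 mm/rad

s = 29.9948, ds/dθ = 0.4053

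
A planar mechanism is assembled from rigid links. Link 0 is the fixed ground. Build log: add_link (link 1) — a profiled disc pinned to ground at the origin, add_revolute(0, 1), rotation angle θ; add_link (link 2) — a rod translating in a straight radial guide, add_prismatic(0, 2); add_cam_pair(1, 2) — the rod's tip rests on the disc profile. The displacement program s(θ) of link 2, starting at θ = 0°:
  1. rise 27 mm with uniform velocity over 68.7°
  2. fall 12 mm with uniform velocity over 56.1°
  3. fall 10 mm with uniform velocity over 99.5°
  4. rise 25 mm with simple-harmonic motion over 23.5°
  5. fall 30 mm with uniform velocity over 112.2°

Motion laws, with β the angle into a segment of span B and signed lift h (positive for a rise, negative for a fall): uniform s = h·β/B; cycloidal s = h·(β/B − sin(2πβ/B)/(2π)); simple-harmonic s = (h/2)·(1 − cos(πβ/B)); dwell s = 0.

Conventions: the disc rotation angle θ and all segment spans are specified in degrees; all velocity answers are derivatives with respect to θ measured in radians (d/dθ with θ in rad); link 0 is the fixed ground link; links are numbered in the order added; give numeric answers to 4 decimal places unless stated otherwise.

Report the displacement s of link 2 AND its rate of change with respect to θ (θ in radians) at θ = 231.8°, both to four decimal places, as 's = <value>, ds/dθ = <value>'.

seg 1 [0°–68.7°] uniform, h=27: full span → s += 27 → s = 27.0000
seg 2 [68.7°–124.8°] uniform, h=-12: full span → s += -12 → s = 15.0000
seg 3 [124.8°–224.3°] uniform, h=-10: full span → s += -10 → s = 5.0000
seg 4 [224.3°–247.8°] simple-harmonic, h=25: θ=231.8° here. β=7.5, B=23.5. 25/2·(1 − cos(π·0.3191)) = 5.7740 → s = 10.7740
velocity in seg [224.3°–247.8°] (simple-harmonic), θ in radians: β = 7.5° = 0.1309 rad, B = 23.5° = 0.4102 rad; ds/dθ = (πh/(2B)) sin(πβ/B) = (π·25/(2·0.4102)) sin(π·0.3191) = 80.702452 mm/rad

s = 10.7740, ds/dθ = 80.7025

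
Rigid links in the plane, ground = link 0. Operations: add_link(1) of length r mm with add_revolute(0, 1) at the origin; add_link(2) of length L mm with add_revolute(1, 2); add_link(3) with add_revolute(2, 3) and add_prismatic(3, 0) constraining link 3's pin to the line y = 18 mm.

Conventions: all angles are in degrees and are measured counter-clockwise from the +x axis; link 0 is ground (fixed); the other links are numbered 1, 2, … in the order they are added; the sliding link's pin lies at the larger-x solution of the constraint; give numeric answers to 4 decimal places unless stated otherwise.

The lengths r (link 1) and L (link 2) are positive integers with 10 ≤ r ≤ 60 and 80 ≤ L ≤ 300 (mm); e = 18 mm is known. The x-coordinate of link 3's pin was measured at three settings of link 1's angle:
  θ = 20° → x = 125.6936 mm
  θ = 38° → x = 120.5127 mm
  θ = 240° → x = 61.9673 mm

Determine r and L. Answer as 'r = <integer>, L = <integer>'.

constraint per measurement: (x − r cos θ)² + (r sin θ − e)² = L²
subtracting the θ₁ and θ₂ equations cancels the r² and L² terms:
r = (x₁² − x₂²) / (2[(x₁cos θ₁ + e sin θ₁) − (x₂cos θ₂ + e sin θ₂)]) = 34.9999 → r = 35
L² = (x₁ − r cos θ₁)² + (r sin θ₁ − e)² = 8649.0013 → L = 93.0000 → L = 93
check at θ₃=240°: x = 61.9673 (printed 61.9673) ✓

r = 35, L = 93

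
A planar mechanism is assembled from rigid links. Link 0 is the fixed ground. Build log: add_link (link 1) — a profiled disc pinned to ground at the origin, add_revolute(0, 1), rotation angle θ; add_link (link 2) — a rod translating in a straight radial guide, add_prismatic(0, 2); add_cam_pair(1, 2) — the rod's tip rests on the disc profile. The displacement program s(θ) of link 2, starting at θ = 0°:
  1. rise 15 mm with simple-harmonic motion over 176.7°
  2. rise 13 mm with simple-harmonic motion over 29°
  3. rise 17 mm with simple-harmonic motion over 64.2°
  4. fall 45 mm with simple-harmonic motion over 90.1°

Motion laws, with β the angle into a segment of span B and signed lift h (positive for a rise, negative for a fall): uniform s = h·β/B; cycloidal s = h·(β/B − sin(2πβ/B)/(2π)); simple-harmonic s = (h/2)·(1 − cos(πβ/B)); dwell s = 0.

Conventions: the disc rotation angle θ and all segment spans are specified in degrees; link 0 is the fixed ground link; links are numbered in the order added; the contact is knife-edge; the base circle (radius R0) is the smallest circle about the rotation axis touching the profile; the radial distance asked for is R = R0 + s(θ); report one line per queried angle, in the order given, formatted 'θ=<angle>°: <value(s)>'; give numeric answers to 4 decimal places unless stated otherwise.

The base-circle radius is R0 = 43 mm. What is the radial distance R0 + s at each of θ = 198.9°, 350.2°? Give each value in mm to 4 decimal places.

seg 1 [0°–176.7°] simple-harmonic, h=15: full span → s += 15 → s = 15.0000
seg 2 [176.7°–205.7°] simple-harmonic, h=13: θ=198.9° here. β=22.2, B=29. 13/2·(1 − cos(π·0.7655)) = 11.3147 → s = 26.3147
seg 2 [176.7°–205.7°] simple-harmonic, h=13: full span → s += 13 → s = 28.0000
seg 3 [205.7°–269.9°] simple-harmonic, h=17: full span → s += 17 → s = 45.0000
seg 4 [269.9°–360°] simple-harmonic, h=-45: θ=350.2° here. β=80.3, B=90.1. -45/2·(1 − cos(π·0.8912)) = -43.6992 → s = 1.3008
θ=198.9°: R = R0 + s = 43 + 26.3147 = 69.3147
θ=350.2°: R = R0 + s = 43 + 1.3008 = 44.3008

θ=198.9°: 69.3147
θ=350.2°: 44.3008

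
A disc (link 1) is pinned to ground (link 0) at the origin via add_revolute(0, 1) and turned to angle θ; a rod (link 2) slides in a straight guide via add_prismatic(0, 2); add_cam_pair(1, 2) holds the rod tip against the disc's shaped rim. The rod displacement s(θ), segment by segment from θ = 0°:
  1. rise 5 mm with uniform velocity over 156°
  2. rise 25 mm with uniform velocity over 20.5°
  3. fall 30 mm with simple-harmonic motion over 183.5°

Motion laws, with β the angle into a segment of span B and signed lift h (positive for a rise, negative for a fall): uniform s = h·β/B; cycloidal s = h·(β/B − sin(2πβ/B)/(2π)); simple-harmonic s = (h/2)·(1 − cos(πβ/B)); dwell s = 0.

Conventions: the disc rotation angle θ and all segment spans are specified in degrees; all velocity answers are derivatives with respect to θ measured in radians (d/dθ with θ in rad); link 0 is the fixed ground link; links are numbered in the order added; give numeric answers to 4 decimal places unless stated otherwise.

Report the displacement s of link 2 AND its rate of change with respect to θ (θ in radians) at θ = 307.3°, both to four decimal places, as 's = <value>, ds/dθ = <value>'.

segment 1 (0° to 156°, uniform, h = 5) is passed completely: s = 0.0000 + (5) = 5.0000
segment 2 (156° to 176.5°, uniform, h = 25) is passed completely: s = 5.0000 + (25) = 30.0000
θ = 307.3° falls in segment 3 (176.5° to 360°, simple-harmonic, h = -30): β = 307.3 − 176.5 = 130.8°, B = 183.5°; Δs = -30/2·(1 − cos(π·0.7128)) = -24.2977; s = 30.0000 − 24.2977 = 5.7023
velocity in seg [176.5°–360°] (simple-harmonic), θ in radians: β = 130.8° = 2.2829 rad, B = 183.5° = 3.2027 rad; ds/dθ = (πh/(2B)) sin(πβ/B) = (π·(-30)/(2·3.2027)) sin(π·0.7128) = -11.546294 mm/rad

s = 5.7023, ds/dθ = -11.5463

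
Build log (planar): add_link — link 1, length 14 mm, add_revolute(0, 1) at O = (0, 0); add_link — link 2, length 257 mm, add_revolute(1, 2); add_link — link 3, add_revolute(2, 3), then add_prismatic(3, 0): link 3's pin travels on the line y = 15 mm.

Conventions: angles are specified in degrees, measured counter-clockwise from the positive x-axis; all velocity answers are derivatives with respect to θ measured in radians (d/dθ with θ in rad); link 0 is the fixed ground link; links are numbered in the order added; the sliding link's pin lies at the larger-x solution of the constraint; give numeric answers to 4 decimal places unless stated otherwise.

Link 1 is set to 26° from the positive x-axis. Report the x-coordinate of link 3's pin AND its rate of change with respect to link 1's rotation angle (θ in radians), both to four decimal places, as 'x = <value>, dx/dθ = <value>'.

geometry: r = 14 mm, L = 257 mm, e = 15 mm
crank pin P = (r cos θ, r sin θ) = (12.583117, 6.137196)
h = r sin θ − e = 6.137196 − 15 = -8.862804
x = r cos θ + √(L² − h²) = 12.583117 + 256.847135 = 269.430252
dx/dθ = −r sin θ − h·r cos θ/√(L² − h²) (θ in radians; h = -8.862804) = -5.703001

x = 269.4303, dx/dθ = -5.7030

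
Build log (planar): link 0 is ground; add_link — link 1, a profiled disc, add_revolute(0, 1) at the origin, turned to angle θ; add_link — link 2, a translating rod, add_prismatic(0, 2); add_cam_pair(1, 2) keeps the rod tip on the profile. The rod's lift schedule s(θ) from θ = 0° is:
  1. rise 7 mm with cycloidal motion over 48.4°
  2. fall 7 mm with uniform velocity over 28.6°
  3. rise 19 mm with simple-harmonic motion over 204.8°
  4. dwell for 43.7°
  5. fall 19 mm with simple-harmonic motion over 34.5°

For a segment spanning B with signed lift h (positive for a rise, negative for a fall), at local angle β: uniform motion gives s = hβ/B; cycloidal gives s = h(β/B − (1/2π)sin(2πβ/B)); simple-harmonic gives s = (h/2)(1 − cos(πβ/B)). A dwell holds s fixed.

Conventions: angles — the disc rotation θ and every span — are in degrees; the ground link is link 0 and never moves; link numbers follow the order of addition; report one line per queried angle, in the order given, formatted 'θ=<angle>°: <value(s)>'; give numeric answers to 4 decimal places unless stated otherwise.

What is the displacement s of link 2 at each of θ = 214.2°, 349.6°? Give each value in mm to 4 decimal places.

seg 1 [0°–48.4°] cycloidal, h=7: full span → s += 7 → s = 7.0000
seg 2 [48.4°–77°] uniform, h=-7: full span → s += -7 → s = 0.0000
seg 3 [77°–281.8°] simple-harmonic, h=19: θ=214.2° here. β=137.2, B=204.8. 19/2·(1 − cos(π·0.6699)) = 14.3339 → s = 14.3339
seg 3 [77°–281.8°] simple-harmonic, h=19: full span → s += 19 → s = 19.0000
seg 4 [281.8°–325.5°] dwell: s stays 19.0000
seg 5 [325.5°–360°] simple-harmonic, h=-19: θ=349.6° here. β=24.1, B=34.5. -19/2·(1 − cos(π·0.6986)) = -15.0489 → s = 3.9511

θ=214.2°: 14.3339
θ=349.6°: 3.9511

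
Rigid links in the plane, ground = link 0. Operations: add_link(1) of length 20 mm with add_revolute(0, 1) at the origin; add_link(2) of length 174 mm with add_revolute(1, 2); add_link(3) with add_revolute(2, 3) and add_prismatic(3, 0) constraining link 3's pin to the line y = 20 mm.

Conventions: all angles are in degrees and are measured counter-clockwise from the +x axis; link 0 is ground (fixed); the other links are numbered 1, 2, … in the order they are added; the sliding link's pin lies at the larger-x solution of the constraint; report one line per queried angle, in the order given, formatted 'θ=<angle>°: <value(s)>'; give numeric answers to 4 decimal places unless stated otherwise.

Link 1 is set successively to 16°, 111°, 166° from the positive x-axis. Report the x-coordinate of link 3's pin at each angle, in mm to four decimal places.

geometry: r = 20 mm, L = 174 mm, e = 20 mm
θ=16°: crank pin P = (r cos θ, r sin θ) = (19.225234, 5.512747)
θ=16°: h = r sin θ − e = 5.512747 − 20 = -14.487253
θ=16°: x = r cos θ + √(L² − h²) = 19.225234 + 173.395846 = 192.621080
θ=111°: crank pin P = (r cos θ, r sin θ) = (-7.167359, 18.671609)
θ=111°: h = r sin θ − e = 18.671609 − 20 = -1.328391
θ=111°: x = r cos θ + √(L² − h²) = -7.167359 + 173.994929 = 166.827570
θ=166°: crank pin P = (r cos θ, r sin θ) = (-19.405915, 4.838438)
θ=166°: h = r sin θ − e = 4.838438 − 20 = -15.161562
θ=166°: x = r cos θ + √(L² − h²) = -19.405915 + 173.338187 = 153.932272

θ=16°: 192.6211
θ=111°: 166.8276
θ=166°: 153.9323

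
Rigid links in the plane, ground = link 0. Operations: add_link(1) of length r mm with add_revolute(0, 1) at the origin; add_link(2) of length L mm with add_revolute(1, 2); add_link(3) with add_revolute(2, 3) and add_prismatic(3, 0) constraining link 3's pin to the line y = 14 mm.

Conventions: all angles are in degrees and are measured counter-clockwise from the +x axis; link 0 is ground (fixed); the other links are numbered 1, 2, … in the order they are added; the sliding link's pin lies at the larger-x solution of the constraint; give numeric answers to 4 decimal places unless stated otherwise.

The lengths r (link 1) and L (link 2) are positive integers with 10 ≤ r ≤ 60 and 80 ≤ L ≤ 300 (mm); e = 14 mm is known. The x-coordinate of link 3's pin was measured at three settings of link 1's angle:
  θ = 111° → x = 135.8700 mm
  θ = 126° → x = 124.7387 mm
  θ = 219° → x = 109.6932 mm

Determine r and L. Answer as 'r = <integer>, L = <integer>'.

constraint per measurement: (x − r cos θ)² + (r sin θ − e)² = L²
subtracting the θ₁ and θ₂ equations cancels the r² and L² terms:
r = (x₁² − x₂²) / (2[(x₁cos θ₁ + e sin θ₁) − (x₂cos θ₂ + e sin θ₂)]) = 54.9999 → r = 55
L² = (x₁ − r cos θ₁)² + (r sin θ₁ − e)² = 25600.0029 → L = 160.0000 → L = 160
check at θ₃=219°: x = 109.6932 (printed 109.6932) ✓

r = 55, L = 160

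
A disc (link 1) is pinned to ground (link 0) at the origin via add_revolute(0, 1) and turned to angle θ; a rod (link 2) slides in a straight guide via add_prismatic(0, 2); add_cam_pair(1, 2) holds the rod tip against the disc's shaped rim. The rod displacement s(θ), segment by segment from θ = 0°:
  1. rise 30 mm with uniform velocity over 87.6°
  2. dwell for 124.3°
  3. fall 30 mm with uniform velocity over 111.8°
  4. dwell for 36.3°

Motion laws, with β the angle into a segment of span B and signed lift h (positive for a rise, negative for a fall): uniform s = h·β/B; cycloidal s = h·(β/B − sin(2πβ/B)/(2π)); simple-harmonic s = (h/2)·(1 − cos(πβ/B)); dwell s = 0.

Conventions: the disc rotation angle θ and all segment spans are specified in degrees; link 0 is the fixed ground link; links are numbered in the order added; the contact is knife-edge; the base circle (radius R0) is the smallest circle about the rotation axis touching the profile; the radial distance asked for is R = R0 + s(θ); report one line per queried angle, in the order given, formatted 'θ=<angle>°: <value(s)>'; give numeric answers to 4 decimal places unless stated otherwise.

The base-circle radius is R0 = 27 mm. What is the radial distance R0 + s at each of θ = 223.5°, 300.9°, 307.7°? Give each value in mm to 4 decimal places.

segment 1 (0° to 87.6°, uniform, h = 30) is passed completely: s = 0.0000 + (30) = 30.0000
segment 2 (87.6° to 211.9°, dwell): s unchanged at 30.0000
θ = 223.5° falls in segment 3 (211.9° to 323.7°, uniform, h = -30): β = 223.5 − 211.9 = 11.6°, B = 111.8°; Δs = -30·11.6/111.8 = -3.1127; s = 30.0000 − 3.1127 = 26.8873
θ = 300.9° falls in segment 3 (211.9° to 323.7°, uniform, h = -30): β = 300.9 − 211.9 = 89°, B = 111.8°; Δs = -30·89/111.8 = -23.8819; s = 30.0000 − 23.8819 = 6.1181
θ = 307.7° falls in segment 3 (211.9° to 323.7°, uniform, h = -30): β = 307.7 − 211.9 = 95.8°, B = 111.8°; Δs = -30·95.8/111.8 = -25.7066; s = 30.0000 − 25.7066 = 4.2934
θ=223.5°: R = R0 + s = 27 + 26.8873 = 53.8873
θ=300.9°: R = R0 + s = 27 + 6.1181 = 33.1181
θ=307.7°: R = R0 + s = 27 + 4.2934 = 31.2934

θ=223.5°: 53.8873
θ=300.9°: 33.1181
θ=307.7°: 31.2934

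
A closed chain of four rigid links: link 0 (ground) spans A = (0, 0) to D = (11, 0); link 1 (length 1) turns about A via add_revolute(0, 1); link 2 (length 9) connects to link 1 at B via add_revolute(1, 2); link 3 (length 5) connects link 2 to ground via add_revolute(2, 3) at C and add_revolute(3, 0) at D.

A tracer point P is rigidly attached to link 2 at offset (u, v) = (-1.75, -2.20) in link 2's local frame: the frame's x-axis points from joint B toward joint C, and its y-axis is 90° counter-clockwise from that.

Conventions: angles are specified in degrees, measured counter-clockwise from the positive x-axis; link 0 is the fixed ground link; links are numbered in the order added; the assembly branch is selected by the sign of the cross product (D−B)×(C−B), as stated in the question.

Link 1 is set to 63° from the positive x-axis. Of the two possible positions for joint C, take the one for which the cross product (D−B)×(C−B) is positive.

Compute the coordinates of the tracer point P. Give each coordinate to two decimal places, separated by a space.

A=(0,0), D=(11.00,0)
B = A + 1.00·(cos63°, sin63°) = (0.4540, 0.8910)
|BD| = 10.5836
circle(B,9.00) ∩ circle(D,5.00): a=7.9374, h=4.2424
  candidates: C₊=(8.7204,4.4501) cross=44.899; C₋=(8.0061,-4.0045) cross=-44.899
  branch + wants cross > 0 → take C=(8.7204,4.4501) (cross=44.899)
ex = (C−B)/|BC| = (0.9185,0.3955); ey = (-0.3955,0.9185)
P = B + -1.75·ex + -2.20·ey = (-0.2834,-1.8217)

-0.28 -1.82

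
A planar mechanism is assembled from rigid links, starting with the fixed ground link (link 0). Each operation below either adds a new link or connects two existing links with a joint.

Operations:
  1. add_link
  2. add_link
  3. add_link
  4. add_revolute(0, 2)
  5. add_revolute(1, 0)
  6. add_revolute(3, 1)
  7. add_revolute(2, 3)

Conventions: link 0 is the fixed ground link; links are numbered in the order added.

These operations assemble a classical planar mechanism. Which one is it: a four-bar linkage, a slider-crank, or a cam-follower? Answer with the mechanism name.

links: 4 (incl. ground); joints: 4 revolute, 0 prismatic, 0 higher (cam) pair, forming one closed loop
4 links in a single 4R loop → four-bar linkage

four-bar linkage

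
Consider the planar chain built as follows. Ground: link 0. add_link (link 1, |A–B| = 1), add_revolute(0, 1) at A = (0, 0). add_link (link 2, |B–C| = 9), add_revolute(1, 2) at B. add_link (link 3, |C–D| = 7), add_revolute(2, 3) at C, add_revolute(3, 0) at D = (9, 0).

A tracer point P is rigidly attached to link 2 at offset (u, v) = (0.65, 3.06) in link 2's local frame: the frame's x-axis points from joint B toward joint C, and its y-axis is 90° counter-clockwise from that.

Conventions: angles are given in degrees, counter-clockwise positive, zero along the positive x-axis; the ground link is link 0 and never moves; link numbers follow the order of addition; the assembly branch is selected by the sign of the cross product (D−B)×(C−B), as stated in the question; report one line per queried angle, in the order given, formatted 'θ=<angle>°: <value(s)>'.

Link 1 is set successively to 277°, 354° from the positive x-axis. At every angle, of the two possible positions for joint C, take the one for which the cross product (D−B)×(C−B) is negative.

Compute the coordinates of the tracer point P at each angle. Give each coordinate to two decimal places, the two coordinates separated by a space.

A=(0,0), D=(9.00,0)
θ=277°: B = A + 1.00·(cos277°, sin277°) = (0.1219, -0.9925)
θ=277°: |BD| = 8.9334
θ=277°: circle(B,9.00) ∩ circle(D,7.00): a=6.2577, h=6.4684
θ=277°:   candidates: C₊=(5.6222,6.1311) cross=57.785; C₋=(7.0595,-6.7257) cross=-57.785
θ=277°:   branch - wants cross < 0 → take C=(7.0595,-6.7257) (cross=-57.785)
θ=277°: ex = (C−B)/|BC| = (0.7709,-0.6370); ey = (0.6370,0.7709)
θ=277°: P = B + 0.65·ex + 3.06·ey = (2.5722,0.9522)
θ=354°: B = A + 1.00·(cos354°, sin354°) = (0.9945, -0.1045)
θ=354°: |BD| = 8.0062
θ=354°: circle(B,9.00) ∩ circle(D,7.00): a=6.0015, h=6.7068
θ=354°:   candidates: C₊=(6.9080,6.6801) cross=53.696; C₋=(7.0831,-6.7324) cross=-53.696
θ=354°:   branch - wants cross < 0 → take C=(7.0831,-6.7324) (cross=-53.696)
θ=354°: ex = (C−B)/|BC| = (0.6765,-0.7364); ey = (0.7364,0.6765)
θ=354°: P = B + 0.65·ex + 3.06·ey = (3.6877,1.4869)

θ=277°: 2.57 0.95
θ=354°: 3.69 1.49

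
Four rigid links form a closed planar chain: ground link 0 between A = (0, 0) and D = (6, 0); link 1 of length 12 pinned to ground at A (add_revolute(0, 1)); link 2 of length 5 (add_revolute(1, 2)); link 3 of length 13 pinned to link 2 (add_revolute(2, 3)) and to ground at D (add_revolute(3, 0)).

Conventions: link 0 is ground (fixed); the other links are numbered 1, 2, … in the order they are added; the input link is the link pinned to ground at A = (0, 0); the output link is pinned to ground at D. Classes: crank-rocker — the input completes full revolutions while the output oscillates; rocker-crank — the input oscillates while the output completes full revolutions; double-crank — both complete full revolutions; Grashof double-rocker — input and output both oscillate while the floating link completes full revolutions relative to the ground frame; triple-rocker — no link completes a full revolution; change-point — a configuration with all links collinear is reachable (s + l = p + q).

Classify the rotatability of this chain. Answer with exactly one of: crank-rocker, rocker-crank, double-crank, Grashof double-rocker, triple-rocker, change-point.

lengths: ground=6, input=12, coupler=5, output=13
sorted: s=5 (shortest), l=13 (longest), p+q=18
s + l = 18 vs p + q = 18
s + l = p + q → change-point (collinear configuration reachable)

change-point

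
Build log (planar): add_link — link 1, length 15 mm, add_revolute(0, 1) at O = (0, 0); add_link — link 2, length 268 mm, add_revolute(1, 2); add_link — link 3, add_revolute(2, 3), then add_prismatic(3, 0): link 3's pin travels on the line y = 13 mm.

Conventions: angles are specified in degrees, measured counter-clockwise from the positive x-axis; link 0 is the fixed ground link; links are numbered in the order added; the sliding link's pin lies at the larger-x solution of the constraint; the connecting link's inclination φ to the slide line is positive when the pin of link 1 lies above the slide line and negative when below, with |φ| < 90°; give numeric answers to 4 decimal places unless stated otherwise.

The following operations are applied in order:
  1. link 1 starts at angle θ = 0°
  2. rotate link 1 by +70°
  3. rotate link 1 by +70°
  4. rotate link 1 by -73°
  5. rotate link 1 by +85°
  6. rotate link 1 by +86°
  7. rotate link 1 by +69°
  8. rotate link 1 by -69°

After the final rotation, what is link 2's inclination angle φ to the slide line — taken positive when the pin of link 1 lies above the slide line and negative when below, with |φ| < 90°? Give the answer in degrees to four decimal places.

geometry: r = 15 mm, L = 268 mm, e = 13 mm; θ starts at 0°
rotate link 1 by +70°: θ ← 0° +70° = 70°
rotate link 1 by +70°: θ ← 70° +70° = 140°
rotate link 1 by -73°: θ ← 140° -73° = 67°
rotate link 1 by +85°: θ ← 67° +85° = 152°
rotate link 1 by +86°: θ ← 152° +86° = 238°
rotate link 1 by +69°: θ ← 238° +69° = 307°
rotate link 1 by -69°: θ ← 307° -69° = 238°
h = r sin θ − e = -12.720721 − 13 = -25.720721
sin φ = h / L = -25.720721 / 268 = -0.09597284
φ = arcsin(-0.09597284) = -5.507315°

-5.5073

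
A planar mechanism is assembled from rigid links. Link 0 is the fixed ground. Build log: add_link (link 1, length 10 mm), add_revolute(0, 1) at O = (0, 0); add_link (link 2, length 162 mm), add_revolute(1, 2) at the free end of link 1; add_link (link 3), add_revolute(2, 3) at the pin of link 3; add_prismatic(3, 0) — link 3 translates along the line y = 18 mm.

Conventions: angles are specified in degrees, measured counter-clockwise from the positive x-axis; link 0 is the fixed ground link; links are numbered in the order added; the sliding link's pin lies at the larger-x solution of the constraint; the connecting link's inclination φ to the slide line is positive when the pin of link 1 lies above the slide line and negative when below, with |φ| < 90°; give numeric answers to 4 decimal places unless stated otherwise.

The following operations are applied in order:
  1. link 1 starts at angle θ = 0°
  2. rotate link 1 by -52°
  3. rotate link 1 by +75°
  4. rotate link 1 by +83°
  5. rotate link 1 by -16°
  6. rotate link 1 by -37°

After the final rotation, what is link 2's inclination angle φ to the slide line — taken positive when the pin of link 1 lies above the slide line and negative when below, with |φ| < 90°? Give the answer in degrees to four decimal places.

geometry: r = 10 mm, L = 162 mm, e = 18 mm; θ starts at 0°
rotate link 1 by -52°: θ ← 0° -52° = -52°
rotate link 1 by +75°: θ ← -52° +75° = 23°
rotate link 1 by +83°: θ ← 23° +83° = 106°
rotate link 1 by -16°: θ ← 106° -16° = 90°
rotate link 1 by -37°: θ ← 90° -37° = 53°
h = r sin θ − e = 7.986355 − 18 = -10.013645
sin φ = h / L = -10.013645 / 162 = -0.06181262
φ = arcsin(-0.06181262) = -3.543862°

-3.5439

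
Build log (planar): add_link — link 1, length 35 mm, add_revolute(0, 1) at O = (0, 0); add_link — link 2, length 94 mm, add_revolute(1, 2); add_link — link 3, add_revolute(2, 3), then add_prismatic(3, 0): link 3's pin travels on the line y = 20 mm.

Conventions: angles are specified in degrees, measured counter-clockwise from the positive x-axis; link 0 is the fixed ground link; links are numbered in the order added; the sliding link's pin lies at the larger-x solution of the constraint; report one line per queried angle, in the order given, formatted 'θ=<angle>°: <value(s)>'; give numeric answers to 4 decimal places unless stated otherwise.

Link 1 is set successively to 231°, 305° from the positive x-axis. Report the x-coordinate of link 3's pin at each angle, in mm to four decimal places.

geometry: r = 35 mm, L = 94 mm, e = 20 mm
θ=231°: crank pin P = (r cos θ, r sin θ) = (-22.026214, -27.200109)
θ=231°: h = r sin θ − e = -27.200109 − 20 = -47.200109
θ=231°: x = r cos θ + √(L² − h²) = -22.026214 + 81.290527 = 59.264313
θ=305°: crank pin P = (r cos θ, r sin θ) = (20.075175, -28.670322)
θ=305°: h = r sin θ − e = -28.670322 − 20 = -48.670322
θ=305°: x = r cos θ + √(L² − h²) = 20.075175 + 80.418902 = 100.494077

θ=231°: 59.2643
θ=305°: 100.4941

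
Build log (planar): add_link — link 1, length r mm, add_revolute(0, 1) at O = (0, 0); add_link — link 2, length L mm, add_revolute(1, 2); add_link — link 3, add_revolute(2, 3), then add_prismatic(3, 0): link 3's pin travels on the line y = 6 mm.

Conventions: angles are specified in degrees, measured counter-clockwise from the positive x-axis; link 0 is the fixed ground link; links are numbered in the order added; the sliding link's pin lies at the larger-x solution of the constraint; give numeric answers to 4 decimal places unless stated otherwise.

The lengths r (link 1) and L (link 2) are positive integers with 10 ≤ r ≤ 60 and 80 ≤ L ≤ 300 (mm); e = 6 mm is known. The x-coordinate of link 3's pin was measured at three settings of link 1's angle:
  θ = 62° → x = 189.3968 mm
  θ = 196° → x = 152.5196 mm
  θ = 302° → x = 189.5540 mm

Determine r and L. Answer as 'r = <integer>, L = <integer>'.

constraint per measurement: (x − r cos θ)² + (r sin θ − e)² = L²
subtracting the θ₁ and θ₂ equations cancels the r² and L² terms:
r = (x₁² − x₂²) / (2[(x₁cos θ₁ + e sin θ₁) − (x₂cos θ₂ + e sin θ₂)]) = 26.0000 → r = 26
L² = (x₁ − r cos θ₁)² + (r sin θ₁ − e)² = 31684.0148 → L = 178.0000 → L = 178
check at θ₃=302°: x = 189.5540 (printed 189.5540) ✓

r = 26, L = 178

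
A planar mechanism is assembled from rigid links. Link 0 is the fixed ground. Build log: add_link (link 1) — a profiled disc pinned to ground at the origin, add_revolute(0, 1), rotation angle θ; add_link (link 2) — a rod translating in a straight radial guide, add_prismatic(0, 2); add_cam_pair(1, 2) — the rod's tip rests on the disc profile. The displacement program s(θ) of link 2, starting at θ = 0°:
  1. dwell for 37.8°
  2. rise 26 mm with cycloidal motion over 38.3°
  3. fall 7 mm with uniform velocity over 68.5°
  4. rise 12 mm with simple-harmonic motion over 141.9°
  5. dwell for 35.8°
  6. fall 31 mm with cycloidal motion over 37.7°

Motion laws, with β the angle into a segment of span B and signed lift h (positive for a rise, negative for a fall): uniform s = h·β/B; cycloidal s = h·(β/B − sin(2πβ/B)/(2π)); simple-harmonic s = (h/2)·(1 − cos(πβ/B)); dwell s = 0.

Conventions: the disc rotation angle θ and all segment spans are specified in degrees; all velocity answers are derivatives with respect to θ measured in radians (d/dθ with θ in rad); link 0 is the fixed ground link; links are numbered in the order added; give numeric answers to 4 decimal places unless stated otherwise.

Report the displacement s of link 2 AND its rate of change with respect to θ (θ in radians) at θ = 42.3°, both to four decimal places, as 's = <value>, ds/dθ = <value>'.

seg 1 [0°–37.8°] dwell: s stays 0.0000
seg 2 [37.8°–76.1°] cycloidal, h=26: θ=42.3° here. β=4.5, B=38.3. 26·(0.1175 − sin(2π·0.1175)/(2π)) = 0.2700 → s = 0.2700
velocity in seg [37.8°–76.1°] (cycloidal), θ in radians: β = 4.5° = 0.0785 rad, B = 38.3° = 0.6685 rad; ds/dθ = (h/B)(1 − cos(2πβ/B)) = (26/0.6685)(1 − cos(2π·0.1175)) = 10.126055 mm/rad

s = 0.2700, ds/dθ = 10.1261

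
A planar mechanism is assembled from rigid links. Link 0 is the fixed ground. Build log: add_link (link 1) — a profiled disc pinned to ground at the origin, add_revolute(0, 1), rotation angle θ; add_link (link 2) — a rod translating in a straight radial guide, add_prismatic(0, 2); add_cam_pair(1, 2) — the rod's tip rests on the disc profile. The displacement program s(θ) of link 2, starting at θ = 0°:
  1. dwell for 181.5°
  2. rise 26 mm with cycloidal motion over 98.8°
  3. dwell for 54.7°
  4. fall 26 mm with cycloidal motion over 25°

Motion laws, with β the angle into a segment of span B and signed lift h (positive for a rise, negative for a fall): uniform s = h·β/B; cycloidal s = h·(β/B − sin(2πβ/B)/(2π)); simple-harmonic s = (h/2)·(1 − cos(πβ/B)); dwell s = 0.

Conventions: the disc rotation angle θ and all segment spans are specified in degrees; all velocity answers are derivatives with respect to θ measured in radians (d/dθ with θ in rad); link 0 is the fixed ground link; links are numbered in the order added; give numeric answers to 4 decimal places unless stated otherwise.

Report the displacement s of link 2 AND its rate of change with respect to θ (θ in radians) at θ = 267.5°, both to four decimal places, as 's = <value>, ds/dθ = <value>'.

seg 1 [0°–181.5°] dwell: s stays 0.0000
seg 2 [181.5°–280.3°] cycloidal, h=26: θ=267.5° here. β=86, B=98.8. 26·(0.8704 − sin(2π·0.8704)/(2π)) = 25.6401 → s = 25.6401
velocity in seg [181.5°–280.3°] (cycloidal), θ in radians: β = 86° = 1.5010 rad, B = 98.8° = 1.7244 rad; ds/dθ = (h/B)(1 − cos(2πβ/B)) = (26/1.7244)(1 − cos(2π·0.8704)) = 4.725632 mm/rad

s = 25.6401, ds/dθ = 4.7256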